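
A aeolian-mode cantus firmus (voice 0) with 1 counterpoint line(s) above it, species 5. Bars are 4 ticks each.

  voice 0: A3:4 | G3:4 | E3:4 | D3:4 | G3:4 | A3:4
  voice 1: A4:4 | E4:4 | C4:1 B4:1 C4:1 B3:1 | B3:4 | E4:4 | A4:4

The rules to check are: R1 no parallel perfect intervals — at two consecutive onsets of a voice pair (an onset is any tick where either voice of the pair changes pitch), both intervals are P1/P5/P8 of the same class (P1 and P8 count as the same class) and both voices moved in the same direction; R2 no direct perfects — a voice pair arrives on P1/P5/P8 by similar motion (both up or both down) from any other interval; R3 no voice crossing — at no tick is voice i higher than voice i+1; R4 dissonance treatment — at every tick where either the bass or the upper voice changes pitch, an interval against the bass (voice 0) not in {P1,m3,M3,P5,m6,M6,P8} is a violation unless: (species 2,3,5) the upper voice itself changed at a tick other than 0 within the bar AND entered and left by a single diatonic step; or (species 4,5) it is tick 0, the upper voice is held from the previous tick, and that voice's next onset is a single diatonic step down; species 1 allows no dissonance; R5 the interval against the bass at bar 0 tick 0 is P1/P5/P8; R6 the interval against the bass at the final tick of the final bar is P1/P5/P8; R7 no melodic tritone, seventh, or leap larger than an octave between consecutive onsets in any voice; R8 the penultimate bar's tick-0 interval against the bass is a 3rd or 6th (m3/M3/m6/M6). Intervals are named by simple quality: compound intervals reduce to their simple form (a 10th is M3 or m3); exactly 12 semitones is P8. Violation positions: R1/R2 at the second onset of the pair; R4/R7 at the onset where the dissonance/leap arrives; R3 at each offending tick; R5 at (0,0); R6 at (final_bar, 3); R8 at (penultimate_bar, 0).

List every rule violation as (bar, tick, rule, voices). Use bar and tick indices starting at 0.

bar 0: v0=A3 v1=A4 downbeat P8
bar 1: v0=G3 v1=E4 downbeat M6
bar 2: v0=E3 v1=C4 downbeat m6
bar 3: v0=D3 v1=B3 downbeat M6
bar 4: v0=G3 v1=E4 downbeat M6
bar 5: v0=A3 v1=A4 downbeat P8
  -> R7 @ bar 2 tick 1 v(1,): C4->B4 leap 11st
  -> R7 @ bar 2 tick 2 v(1,): B4->C4 leap 11st
  -> R2 @ bar 5 tick 0 v(0, 1): G3/E4 M6 -> A3/A4 P8 similar

(2, 1, R7, (1,))
(2, 2, R7, (1,))
(5, 0, R2, (0, 1))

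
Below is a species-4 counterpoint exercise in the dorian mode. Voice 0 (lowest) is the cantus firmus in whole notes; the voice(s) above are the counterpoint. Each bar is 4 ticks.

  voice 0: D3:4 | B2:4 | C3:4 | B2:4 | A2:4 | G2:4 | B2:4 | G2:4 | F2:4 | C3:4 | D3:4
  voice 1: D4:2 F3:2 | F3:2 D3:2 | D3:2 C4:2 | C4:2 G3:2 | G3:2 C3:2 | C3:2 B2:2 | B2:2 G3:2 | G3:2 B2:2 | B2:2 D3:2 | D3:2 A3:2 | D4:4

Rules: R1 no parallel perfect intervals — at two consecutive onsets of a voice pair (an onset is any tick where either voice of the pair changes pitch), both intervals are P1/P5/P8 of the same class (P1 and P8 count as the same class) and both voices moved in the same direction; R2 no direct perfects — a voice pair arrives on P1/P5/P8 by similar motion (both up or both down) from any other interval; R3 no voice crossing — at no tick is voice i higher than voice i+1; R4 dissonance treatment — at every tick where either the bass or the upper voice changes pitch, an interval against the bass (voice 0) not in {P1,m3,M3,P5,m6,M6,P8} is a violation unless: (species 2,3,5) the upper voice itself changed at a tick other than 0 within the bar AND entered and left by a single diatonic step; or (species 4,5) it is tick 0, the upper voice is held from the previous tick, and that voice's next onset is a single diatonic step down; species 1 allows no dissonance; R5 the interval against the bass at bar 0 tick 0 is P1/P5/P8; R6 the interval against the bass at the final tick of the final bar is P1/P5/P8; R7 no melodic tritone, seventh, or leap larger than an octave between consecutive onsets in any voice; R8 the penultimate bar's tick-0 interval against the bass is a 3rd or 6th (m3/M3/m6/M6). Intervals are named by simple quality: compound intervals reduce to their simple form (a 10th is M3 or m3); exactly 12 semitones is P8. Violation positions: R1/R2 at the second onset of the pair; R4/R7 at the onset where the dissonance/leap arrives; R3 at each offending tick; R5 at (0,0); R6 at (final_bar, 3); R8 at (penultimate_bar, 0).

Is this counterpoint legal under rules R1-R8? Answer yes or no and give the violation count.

bar 0: v0=D3 v1=D4 (P8)
bar 1: v0=B2 v1=F3 (TT)
bar 2: v0=C3 v1=D3 (M2)
bar 3: v0=B2 v1=C4 (m2)
bar 4: v0=A2 v1=G3 (m7)
bar 5: v0=G2 v1=C3 (P4)
bar 6: v0=B2 v1=B2 (P1)
bar 7: v0=G2 v1=G3 (P8)
bar 8: v0=F2 v1=B2 (TT)
bar 9: v0=C3 v1=D3 (M2)
bar 10: v0=D3 v1=D4 (P8)
  R4 @ bar1.0: B2/F3 TT untreated
  R4 @ bar2.0: C3/D3 M2 untreated
  R7 @ bar2.2: D3->C4 leap 10st
  R4 @ bar3.0: B2/C4 m2 untreated
  R4 @ bar4.0: A2/G3 m7 untreated
  R4 @ bar8.0: F2/B2 TT untreated
  R4 @ bar9.0: C3/D3 M2 untreated
  R8 @ bar9.0: penult M2 not 3rd/6th
  R2 @ bar10.0: C3/A3 M6 -> D3/D4 P8 similar

No (9 violations)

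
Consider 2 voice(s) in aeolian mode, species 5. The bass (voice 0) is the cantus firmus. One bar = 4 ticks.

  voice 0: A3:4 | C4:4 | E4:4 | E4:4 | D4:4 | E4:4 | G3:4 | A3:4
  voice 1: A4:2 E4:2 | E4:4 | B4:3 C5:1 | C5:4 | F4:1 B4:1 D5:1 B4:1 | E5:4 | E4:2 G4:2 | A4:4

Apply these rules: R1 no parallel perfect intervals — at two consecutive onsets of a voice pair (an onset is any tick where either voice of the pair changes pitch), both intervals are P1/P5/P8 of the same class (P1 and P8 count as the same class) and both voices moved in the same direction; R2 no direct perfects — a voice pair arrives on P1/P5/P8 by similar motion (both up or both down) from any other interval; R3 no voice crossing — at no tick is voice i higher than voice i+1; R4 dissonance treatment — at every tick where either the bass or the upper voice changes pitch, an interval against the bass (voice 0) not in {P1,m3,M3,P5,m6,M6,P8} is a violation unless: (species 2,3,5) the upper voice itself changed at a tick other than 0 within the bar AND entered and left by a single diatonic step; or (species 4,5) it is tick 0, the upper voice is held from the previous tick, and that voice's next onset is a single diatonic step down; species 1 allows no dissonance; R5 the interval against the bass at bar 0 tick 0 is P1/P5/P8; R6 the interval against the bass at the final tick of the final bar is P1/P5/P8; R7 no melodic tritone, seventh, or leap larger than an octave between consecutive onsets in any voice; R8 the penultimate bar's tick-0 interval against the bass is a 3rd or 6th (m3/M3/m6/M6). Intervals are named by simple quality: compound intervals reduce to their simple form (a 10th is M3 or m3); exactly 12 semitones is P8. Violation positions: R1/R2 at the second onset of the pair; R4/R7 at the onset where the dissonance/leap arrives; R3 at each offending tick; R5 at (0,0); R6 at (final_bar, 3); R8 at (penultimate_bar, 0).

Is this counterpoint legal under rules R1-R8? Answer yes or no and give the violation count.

bar 0: v0=A3 v1=A4 (P8)
bar 1: v0=C4 v1=E4 (M3)
bar 2: v0=E4 v1=B4 (P5)
bar 3: v0=E4 v1=C5 (m6)
bar 4: v0=D4 v1=F4 (m3)
bar 5: v0=E4 v1=E5 (P8)
bar 6: v0=G3 v1=E4 (M6)
bar 7: v0=A3 v1=A4 (P8)
  R2 @ bar2.0: C4/E4 M3 -> E4/B4 P5 similar
  R7 @ bar4.1: F4->B4 leap 6st
  R2 @ bar5.0: D4/B4 M6 -> E4/E5 P8 similar
  R1 @ bar7.0: G3/G4 P8 -> A3/A4 P8 similar

No (4 violations)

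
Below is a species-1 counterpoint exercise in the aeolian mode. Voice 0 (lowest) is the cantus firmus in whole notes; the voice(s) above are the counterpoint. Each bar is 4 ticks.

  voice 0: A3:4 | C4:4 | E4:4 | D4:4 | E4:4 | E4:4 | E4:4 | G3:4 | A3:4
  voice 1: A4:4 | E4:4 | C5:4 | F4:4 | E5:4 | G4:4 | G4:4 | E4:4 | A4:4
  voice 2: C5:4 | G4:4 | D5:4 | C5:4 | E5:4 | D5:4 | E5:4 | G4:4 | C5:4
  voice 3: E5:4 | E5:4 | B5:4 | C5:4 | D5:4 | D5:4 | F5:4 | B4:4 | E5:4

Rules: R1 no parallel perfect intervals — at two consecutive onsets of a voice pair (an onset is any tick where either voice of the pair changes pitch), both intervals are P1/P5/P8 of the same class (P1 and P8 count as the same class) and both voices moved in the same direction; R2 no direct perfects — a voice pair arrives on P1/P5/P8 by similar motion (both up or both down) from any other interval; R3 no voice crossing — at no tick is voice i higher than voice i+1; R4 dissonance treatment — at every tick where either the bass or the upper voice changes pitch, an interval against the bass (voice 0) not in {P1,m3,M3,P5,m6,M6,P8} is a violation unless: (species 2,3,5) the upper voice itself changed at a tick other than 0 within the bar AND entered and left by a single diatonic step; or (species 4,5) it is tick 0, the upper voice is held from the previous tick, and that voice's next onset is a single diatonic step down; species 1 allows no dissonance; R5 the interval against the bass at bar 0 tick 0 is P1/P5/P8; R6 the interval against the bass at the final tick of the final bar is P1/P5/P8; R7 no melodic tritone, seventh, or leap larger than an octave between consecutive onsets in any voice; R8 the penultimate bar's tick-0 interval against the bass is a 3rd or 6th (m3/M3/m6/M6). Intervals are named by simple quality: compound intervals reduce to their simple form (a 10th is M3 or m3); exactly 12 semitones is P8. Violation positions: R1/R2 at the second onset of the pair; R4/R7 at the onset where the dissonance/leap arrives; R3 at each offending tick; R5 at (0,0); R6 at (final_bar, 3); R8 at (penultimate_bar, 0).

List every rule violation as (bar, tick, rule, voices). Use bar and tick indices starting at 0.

bar 0: v0=A3 v1=A4 v2=C5 v3=E5 downbeat P5
bar 1: v0=C4 v1=E4 v2=G4 v3=E5 downbeat M3
bar 2: v0=E4 v1=C5 v2=D5 v3=B5 downbeat P5
bar 3: v0=D4 v1=F4 v2=C5 v3=C5 downbeat m7
bar 4: v0=E4 v1=E5 v2=E5 v3=D5 downbeat m7
bar 5: v0=E4 v1=G4 v2=D5 v3=D5 downbeat m7
bar 6: v0=E4 v1=G4 v2=E5 v3=F5 downbeat m2
bar 7: v0=G3 v1=E4 v2=G4 v3=B4 downbeat M3
bar 8: v0=A3 v1=A4 v2=C5 v3=E5 downbeat P5
  -> R5 @ bar 0 tick 0 v(0, 2): opens on m3
  -> R2 @ bar 2 tick 0 v(0, 3): C4/E5 M3 -> E4/B5 P5 similar
  -> R4 @ bar 2 tick 0 v(0, 2): E4/D5 m7 untreated
  -> R2 @ bar 3 tick 0 v(1, 2): C5/D5 M2 -> F4/C5 P5 similar
  -> R2 @ bar 3 tick 0 v(1, 3): C5/B5 M7 -> F4/C5 P5 similar
  -> R2 @ bar 3 tick 0 v(2, 3): D5/B5 M6 -> C5/C5 P1 similar
  -> R4 @ bar 3 tick 0 v(0, 2): D4/C5 m7 untreated
  -> R4 @ bar 3 tick 0 v(0, 3): D4/C5 m7 untreated
  -> R7 @ bar 3 tick 0 v(3,): B5->C5 leap 11st
  -> R2 @ bar 4 tick 0 v(0, 1): D4/F4 m3 -> E4/E5 P8 similar
  -> R2 @ bar 4 tick 0 v(0, 2): D4/C5 m7 -> E4/E5 P8 similar
  -> R2 @ bar 4 tick 0 v(1, 2): F4/C5 P5 -> E5/E5 P1 similar
  -> R3 @ bar 4 tick 0 v(2, 3): E5 above D5
  -> R4 @ bar 4 tick 0 v(0, 3): E4/D5 m7 untreated
  -> R7 @ bar 4 tick 0 v(1,): F4->E5 leap 11st
  -> R3 @ bar 4 tick 1 v(2, 3): E5 above D5
  -> R3 @ bar 4 tick 2 v(2, 3): E5 above D5
  -> R3 @ bar 4 tick 3 v(2, 3): E5 above D5
  -> R2 @ bar 5 tick 0 v(1, 2): E5/E5 P1 -> G4/D5 P5 similar
  -> R4 @ bar 5 tick 0 v(0, 2): E4/D5 m7 untreated
  -> R4 @ bar 6 tick 0 v(0, 3): E4/F5 m2 untreated
  -> R1 @ bar 7 tick 0 v(0, 2): E4/E5 P8 -> G3/G4 P8 similar
  -> R2 @ bar 7 tick 0 v(1, 3): G4/F5 m7 -> E4/B4 P5 similar
  -> R7 @ bar 7 tick 0 v(3,): F5->B4 leap 6st
  -> R8 @ bar 7 tick 0 v(0, 2): penult P8 not 3rd/6th
  -> R1 @ bar 8 tick 0 v(1, 3): E4/B4 P5 -> A4/E5 P5 similar
  -> R2 @ bar 8 tick 0 v(0, 1): G3/E4 M6 -> A3/A4 P8 similar
  -> R2 @ bar 8 tick 0 v(0, 3): G3/B4 M3 -> A3/E5 P5 similar
  -> R6 @ bar 8 tick 3 v(0, 2): closes on m3

(0, 0, R5, (0, 2))
(2, 0, R2, (0, 3))
(2, 0, R4, (0, 2))
(3, 0, R2, (1, 2))
(3, 0, R2, (1, 3))
(3, 0, R2, (2, 3))
(3, 0, R4, (0, 2))
(3, 0, R4, (0, 3))
(3, 0, R7, (3,))
(4, 0, R2, (0, 1))
(4, 0, R2, (0, 2))
(4, 0, R2, (1, 2))
(4, 0, R3, (2, 3))
(4, 0, R4, (0, 3))
(4, 0, R7, (1,))
(4, 1, R3, (2, 3))
(4, 2, R3, (2, 3))
(4, 3, R3, (2, 3))
(5, 0, R2, (1, 2))
(5, 0, R4, (0, 2))
(6, 0, R4, (0, 3))
(7, 0, R1, (0, 2))
(7, 0, R2, (1, 3))
(7, 0, R7, (3,))
(7, 0, R8, (0, 2))
(8, 0, R1, (1, 3))
(8, 0, R2, (0, 1))
(8, 0, R2, (0, 3))
(8, 3, R6, (0, 2))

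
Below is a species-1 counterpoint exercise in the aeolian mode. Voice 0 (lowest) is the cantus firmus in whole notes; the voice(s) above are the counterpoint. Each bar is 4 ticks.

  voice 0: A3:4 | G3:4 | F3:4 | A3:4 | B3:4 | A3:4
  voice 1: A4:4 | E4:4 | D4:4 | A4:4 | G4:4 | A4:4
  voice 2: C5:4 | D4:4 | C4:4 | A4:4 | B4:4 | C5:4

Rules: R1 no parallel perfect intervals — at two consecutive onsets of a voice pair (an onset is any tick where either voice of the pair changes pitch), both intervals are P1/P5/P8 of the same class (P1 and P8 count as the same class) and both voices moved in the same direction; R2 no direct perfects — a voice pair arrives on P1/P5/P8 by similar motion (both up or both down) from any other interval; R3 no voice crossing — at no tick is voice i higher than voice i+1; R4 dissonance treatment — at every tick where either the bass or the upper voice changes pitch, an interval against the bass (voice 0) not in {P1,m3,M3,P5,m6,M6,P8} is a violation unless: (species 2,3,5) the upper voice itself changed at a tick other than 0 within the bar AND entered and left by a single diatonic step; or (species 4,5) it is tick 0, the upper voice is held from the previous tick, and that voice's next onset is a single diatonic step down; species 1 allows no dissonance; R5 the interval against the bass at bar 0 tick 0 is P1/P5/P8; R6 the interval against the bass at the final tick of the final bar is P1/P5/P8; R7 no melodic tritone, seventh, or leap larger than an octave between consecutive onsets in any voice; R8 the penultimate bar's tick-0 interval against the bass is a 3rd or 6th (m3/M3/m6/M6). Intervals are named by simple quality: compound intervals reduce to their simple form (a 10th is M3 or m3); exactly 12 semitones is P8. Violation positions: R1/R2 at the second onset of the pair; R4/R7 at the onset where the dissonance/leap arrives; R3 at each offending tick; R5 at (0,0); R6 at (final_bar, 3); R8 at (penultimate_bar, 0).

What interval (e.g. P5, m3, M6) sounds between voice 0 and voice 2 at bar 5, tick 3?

m3

voice 0=A3 voice 2=C5 -> m3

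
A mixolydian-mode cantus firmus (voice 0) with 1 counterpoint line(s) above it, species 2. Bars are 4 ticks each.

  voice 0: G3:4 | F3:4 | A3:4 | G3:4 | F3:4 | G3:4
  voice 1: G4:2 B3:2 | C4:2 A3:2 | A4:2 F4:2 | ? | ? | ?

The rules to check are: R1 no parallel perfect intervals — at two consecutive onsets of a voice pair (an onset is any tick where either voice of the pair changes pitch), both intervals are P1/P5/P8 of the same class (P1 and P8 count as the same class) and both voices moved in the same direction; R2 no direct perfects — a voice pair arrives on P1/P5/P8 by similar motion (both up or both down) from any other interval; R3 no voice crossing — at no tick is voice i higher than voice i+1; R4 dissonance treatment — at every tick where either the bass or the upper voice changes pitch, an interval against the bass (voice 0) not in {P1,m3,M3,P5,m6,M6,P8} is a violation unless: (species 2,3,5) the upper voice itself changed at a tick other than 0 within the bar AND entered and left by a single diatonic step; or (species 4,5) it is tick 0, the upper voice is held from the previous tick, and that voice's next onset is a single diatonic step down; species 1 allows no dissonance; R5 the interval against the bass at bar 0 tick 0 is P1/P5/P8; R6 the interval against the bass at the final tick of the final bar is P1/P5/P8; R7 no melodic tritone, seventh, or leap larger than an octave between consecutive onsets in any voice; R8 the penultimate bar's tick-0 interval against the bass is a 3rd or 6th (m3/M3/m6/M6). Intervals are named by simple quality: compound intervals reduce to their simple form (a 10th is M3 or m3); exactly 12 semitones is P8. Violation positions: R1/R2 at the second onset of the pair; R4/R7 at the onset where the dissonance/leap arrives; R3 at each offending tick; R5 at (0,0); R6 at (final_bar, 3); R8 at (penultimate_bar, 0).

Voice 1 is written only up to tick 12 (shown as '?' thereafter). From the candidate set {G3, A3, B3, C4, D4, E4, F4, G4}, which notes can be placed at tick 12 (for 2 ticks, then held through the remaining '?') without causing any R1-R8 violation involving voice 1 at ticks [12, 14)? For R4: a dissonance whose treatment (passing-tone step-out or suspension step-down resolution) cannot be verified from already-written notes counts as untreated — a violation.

{E4, G4}

G3: violates R2,R7
A3: violates R4
B3: violates R7
C4: violates R4
D4: violates R2
E4: legal
F4: violates R4
G4: legal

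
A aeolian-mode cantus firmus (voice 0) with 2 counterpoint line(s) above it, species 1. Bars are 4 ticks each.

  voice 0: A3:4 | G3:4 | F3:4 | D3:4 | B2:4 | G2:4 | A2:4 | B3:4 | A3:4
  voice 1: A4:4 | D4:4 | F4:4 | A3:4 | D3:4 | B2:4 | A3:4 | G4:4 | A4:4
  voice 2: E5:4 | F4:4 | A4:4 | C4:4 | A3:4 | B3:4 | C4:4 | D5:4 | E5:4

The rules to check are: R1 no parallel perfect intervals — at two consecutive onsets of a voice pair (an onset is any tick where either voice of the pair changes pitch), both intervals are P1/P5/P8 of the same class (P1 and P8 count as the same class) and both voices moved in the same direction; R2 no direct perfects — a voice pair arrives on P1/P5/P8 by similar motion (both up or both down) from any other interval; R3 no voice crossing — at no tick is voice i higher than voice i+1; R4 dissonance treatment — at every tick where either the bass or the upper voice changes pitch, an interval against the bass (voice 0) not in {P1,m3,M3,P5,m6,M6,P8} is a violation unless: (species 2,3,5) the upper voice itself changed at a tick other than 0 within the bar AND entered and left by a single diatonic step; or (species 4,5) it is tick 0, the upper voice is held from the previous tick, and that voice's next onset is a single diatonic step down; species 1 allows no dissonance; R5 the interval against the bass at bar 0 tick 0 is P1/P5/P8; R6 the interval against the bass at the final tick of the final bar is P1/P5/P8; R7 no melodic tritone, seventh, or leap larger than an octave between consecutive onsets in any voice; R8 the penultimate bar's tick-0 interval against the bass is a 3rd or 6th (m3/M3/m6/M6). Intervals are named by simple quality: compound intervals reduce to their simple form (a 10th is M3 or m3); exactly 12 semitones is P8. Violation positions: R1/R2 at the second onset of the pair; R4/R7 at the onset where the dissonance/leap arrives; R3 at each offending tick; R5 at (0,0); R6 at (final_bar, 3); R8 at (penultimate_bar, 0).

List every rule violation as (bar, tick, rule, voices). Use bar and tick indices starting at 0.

(1, 0, R2, (0, 1))
(1, 0, R4, (0, 2))
(1, 0, R7, (2,))
(3, 0, R2, (0, 1))
(3, 0, R4, (0, 2))
(4, 0, R2, (1, 2))
(4, 0, R4, (0, 2))
(6, 0, R2, (0, 1))
(6, 0, R7, (1,))
(7, 0, R2, (1, 2))
(7, 0, R7, (0,))
(7, 0, R7, (1,))
(7, 0, R7, (2,))
(8, 0, R1, (1, 2))

bar 0: v0=A3 v1=A4 v2=E5 downbeat P5
bar 1: v0=G3 v1=D4 v2=F4 downbeat m7
bar 2: v0=F3 v1=F4 v2=A4 downbeat M3
bar 3: v0=D3 v1=A3 v2=C4 downbeat m7
bar 4: v0=B2 v1=D3 v2=A3 downbeat m7
bar 5: v0=G2 v1=B2 v2=B3 downbeat M3
bar 6: v0=A2 v1=A3 v2=C4 downbeat m3
bar 7: v0=B3 v1=G4 v2=D5 downbeat m3
bar 8: v0=A3 v1=A4 v2=E5 downbeat P5
  -> R2 @ bar 1 tick 0 v(0, 1): A3/A4 P8 -> G3/D4 P5 similar
  -> R4 @ bar 1 tick 0 v(0, 2): G3/F4 m7 untreated
  -> R7 @ bar 1 tick 0 v(2,): E5->F4 leap 11st
  -> R2 @ bar 3 tick 0 v(0, 1): F3/F4 P8 -> D3/A3 P5 similar
  -> R4 @ bar 3 tick 0 v(0, 2): D3/C4 m7 untreated
  -> R2 @ bar 4 tick 0 v(1, 2): A3/C4 m3 -> D3/A3 P5 similar
  -> R4 @ bar 4 tick 0 v(0, 2): B2/A3 m7 untreated
  -> R2 @ bar 6 tick 0 v(0, 1): G2/B2 M3 -> A2/A3 P8 similar
  -> R7 @ bar 6 tick 0 v(1,): B2->A3 leap 10st
  -> R2 @ bar 7 tick 0 v(1, 2): A3/C4 m3 -> G4/D5 P5 similar
  -> R7 @ bar 7 tick 0 v(0,): A2->B3 leap 14st
  -> R7 @ bar 7 tick 0 v(1,): A3->G4 leap 10st
  -> R7 @ bar 7 tick 0 v(2,): C4->D5 leap 14st
  -> R1 @ bar 8 tick 0 v(1, 2): G4/D5 P5 -> A4/E5 P5 similar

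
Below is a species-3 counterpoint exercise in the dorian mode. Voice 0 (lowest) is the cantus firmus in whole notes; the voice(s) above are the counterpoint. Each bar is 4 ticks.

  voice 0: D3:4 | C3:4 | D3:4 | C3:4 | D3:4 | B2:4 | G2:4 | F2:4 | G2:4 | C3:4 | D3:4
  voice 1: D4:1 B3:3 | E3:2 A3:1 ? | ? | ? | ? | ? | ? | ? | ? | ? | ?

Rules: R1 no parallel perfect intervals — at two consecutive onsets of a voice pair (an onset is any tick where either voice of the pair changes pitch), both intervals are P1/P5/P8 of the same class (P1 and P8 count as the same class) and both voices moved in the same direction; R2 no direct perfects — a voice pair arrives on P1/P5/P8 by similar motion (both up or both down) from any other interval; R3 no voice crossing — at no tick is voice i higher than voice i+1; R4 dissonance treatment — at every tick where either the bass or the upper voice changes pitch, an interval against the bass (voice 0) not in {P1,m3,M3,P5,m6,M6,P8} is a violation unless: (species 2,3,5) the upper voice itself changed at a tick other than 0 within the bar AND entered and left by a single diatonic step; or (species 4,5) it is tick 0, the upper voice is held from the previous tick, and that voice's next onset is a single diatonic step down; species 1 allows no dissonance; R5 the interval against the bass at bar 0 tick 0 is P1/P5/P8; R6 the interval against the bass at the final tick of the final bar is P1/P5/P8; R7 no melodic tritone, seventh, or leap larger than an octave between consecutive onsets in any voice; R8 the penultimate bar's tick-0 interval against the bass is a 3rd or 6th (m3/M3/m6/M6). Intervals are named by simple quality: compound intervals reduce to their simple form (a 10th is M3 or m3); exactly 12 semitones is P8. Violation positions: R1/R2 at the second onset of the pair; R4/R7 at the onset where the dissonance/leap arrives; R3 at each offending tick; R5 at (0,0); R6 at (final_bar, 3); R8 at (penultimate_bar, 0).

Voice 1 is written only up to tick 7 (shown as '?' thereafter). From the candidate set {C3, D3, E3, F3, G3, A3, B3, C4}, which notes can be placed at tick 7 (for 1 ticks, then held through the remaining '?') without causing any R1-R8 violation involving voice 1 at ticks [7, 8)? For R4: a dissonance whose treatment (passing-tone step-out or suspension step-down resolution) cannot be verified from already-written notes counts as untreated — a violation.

{A3, C3, C4, E3, G3}

C3: legal
D3: violates R4
E3: legal
F3: violates R4
G3: legal
A3: legal
B3: violates R4
C4: legal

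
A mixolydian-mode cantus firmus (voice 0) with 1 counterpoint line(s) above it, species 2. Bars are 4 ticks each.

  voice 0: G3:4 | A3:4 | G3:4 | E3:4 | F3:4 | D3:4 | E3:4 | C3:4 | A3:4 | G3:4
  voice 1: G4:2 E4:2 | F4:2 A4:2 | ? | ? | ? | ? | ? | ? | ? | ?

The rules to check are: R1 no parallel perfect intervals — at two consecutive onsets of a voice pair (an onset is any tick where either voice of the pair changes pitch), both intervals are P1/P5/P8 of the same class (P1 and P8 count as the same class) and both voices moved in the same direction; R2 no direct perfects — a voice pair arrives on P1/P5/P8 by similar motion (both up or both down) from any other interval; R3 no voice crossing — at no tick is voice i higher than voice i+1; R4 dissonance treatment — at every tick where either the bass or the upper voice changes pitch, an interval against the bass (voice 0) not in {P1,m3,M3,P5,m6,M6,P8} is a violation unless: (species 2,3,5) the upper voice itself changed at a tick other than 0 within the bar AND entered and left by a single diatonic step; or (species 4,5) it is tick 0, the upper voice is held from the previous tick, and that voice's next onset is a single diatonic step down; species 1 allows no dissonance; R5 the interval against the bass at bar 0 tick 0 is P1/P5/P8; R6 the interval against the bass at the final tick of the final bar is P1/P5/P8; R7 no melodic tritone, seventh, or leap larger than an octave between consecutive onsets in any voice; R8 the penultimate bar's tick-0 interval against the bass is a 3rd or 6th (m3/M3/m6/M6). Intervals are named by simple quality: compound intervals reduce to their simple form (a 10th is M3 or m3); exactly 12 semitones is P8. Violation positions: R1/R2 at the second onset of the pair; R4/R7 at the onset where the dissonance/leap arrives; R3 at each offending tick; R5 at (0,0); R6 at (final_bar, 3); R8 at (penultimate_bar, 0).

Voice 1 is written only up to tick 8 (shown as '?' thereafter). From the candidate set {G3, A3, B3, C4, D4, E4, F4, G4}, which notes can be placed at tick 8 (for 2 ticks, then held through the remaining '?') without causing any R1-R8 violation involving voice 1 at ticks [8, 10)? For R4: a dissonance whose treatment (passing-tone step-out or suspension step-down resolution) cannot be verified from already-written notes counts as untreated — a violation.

G3: violates R1,R7
A3: violates R4
B3: violates R7
C4: violates R4
D4: violates R2
E4: legal
F4: violates R4
G4: violates R1

{E4}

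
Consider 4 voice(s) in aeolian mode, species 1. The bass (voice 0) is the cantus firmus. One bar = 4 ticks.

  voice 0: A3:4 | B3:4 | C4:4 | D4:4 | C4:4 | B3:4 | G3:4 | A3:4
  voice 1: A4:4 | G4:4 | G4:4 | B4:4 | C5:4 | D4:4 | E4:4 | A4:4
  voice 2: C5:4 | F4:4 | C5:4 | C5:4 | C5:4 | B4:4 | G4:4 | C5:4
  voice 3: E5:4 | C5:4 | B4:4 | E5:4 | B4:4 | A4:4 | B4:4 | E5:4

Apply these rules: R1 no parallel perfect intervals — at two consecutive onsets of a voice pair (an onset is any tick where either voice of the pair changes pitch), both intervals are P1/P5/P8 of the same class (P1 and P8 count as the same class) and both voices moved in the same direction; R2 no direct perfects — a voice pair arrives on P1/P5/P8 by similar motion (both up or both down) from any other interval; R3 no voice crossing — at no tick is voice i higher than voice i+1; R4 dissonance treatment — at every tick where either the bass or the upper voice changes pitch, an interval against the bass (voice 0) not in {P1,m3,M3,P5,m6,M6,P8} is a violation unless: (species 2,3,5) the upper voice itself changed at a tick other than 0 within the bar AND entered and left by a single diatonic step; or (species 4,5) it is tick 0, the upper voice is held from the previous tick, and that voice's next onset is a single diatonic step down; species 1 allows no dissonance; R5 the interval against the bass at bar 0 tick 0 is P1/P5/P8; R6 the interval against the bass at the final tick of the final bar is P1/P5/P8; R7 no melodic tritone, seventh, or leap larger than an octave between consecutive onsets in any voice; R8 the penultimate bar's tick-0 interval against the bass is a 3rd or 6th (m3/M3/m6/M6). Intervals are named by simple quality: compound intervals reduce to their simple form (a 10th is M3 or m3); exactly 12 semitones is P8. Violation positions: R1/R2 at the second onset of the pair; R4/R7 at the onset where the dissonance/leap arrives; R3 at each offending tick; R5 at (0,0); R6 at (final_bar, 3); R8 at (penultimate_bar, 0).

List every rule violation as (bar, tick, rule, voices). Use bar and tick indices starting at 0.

bar 0: v0=A3 v1=A4 v2=C5 v3=E5 downbeat P5
bar 1: v0=B3 v1=G4 v2=F4 v3=C5 downbeat m2
bar 2: v0=C4 v1=G4 v2=C5 v3=B4 downbeat M7
bar 3: v0=D4 v1=B4 v2=C5 v3=E5 downbeat M2
bar 4: v0=C4 v1=C5 v2=C5 v3=B4 downbeat M7
bar 5: v0=B3 v1=D4 v2=B4 v3=A4 downbeat m7
bar 6: v0=G3 v1=E4 v2=G4 v3=B4 downbeat M3
bar 7: v0=A3 v1=A4 v2=C5 v3=E5 downbeat P5
  -> R5 @ bar 0 tick 0 v(0, 2): opens on m3
  -> R2 @ bar 1 tick 0 v(2, 3): C5/E5 M3 -> F4/C5 P5 similar
  -> R3 @ bar 1 tick 0 v(1, 2): G4 above F4
  -> R4 @ bar 1 tick 0 v(0, 2): B3/F4 TT untreated
  -> R4 @ bar 1 tick 0 v(0, 3): B3/C5 m2 untreated
  -> R3 @ bar 1 tick 1 v(1, 2): G4 above F4
  -> R3 @ bar 1 tick 2 v(1, 2): G4 above F4
  -> R3 @ bar 1 tick 3 v(1, 2): G4 above F4
  -> R2 @ bar 2 tick 0 v(0, 2): B3/F4 TT -> C4/C5 P8 similar
  -> R3 @ bar 2 tick 0 v(2, 3): C5 above B4
  -> R4 @ bar 2 tick 0 v(0, 3): C4/B4 M7 untreated
  -> R3 @ bar 2 tick 1 v(2, 3): C5 above B4
  -> R3 @ bar 2 tick 2 v(2, 3): C5 above B4
  -> R3 @ bar 2 tick 3 v(2, 3): C5 above B4
  -> R4 @ bar 3 tick 0 v(0, 2): D4/C5 m7 untreated
  -> R4 @ bar 3 tick 0 v(0, 3): D4/E5 M2 untreated
  -> R3 @ bar 4 tick 0 v(2, 3): C5 above B4
  -> R4 @ bar 4 tick 0 v(0, 3): C4/B4 M7 untreated
  -> R3 @ bar 4 tick 1 v(2, 3): C5 above B4
  -> R3 @ bar 4 tick 2 v(2, 3): C5 above B4
  -> R3 @ bar 4 tick 3 v(2, 3): C5 above B4
  -> R1 @ bar 5 tick 0 v(0, 2): C4/C5 P8 -> B3/B4 P8 similar
  -> R2 @ bar 5 tick 0 v(1, 3): C5/B4 m2 -> D4/A4 P5 similar
  -> R3 @ bar 5 tick 0 v(2, 3): B4 above A4
  -> R4 @ bar 5 tick 0 v(0, 3): B3/A4 m7 untreated
  -> R7 @ bar 5 tick 0 v(1,): C5->D4 leap 10st
  -> R3 @ bar 5 tick 1 v(2, 3): B4 above A4
  -> R3 @ bar 5 tick 2 v(2, 3): B4 above A4
  -> R3 @ bar 5 tick 3 v(2, 3): B4 above A4
  -> R1 @ bar 6 tick 0 v(0, 2): B3/B4 P8 -> G3/G4 P8 similar
  -> R1 @ bar 6 tick 0 v(1, 3): D4/A4 P5 -> E4/B4 P5 similar
  -> R8 @ bar 6 tick 0 v(0, 2): penult P8 not 3rd/6th
  -> R1 @ bar 7 tick 0 v(1, 3): E4/B4 P5 -> A4/E5 P5 similar
  -> R2 @ bar 7 tick 0 v(0, 1): G3/E4 M6 -> A3/A4 P8 similar
  -> R2 @ bar 7 tick 0 v(0, 3): G3/B4 M3 -> A3/E5 P5 similar
  -> R6 @ bar 7 tick 3 v(0, 2): closes on m3

(0, 0, R5, (0, 2))
(1, 0, R2, (2, 3))
(1, 0, R3, (1, 2))
(1, 0, R4, (0, 2))
(1, 0, R4, (0, 3))
(1, 1, R3, (1, 2))
(1, 2, R3, (1, 2))
(1, 3, R3, (1, 2))
(2, 0, R2, (0, 2))
(2, 0, R3, (2, 3))
(2, 0, R4, (0, 3))
(2, 1, R3, (2, 3))
(2, 2, R3, (2, 3))
(2, 3, R3, (2, 3))
(3, 0, R4, (0, 2))
(3, 0, R4, (0, 3))
(4, 0, R3, (2, 3))
(4, 0, R4, (0, 3))
(4, 1, R3, (2, 3))
(4, 2, R3, (2, 3))
(4, 3, R3, (2, 3))
(5, 0, R1, (0, 2))
(5, 0, R2, (1, 3))
(5, 0, R3, (2, 3))
(5, 0, R4, (0, 3))
(5, 0, R7, (1,))
(5, 1, R3, (2, 3))
(5, 2, R3, (2, 3))
(5, 3, R3, (2, 3))
(6, 0, R1, (0, 2))
(6, 0, R1, (1, 3))
(6, 0, R8, (0, 2))
(7, 0, R1, (1, 3))
(7, 0, R2, (0, 1))
(7, 0, R2, (0, 3))
(7, 3, R6, (0, 2))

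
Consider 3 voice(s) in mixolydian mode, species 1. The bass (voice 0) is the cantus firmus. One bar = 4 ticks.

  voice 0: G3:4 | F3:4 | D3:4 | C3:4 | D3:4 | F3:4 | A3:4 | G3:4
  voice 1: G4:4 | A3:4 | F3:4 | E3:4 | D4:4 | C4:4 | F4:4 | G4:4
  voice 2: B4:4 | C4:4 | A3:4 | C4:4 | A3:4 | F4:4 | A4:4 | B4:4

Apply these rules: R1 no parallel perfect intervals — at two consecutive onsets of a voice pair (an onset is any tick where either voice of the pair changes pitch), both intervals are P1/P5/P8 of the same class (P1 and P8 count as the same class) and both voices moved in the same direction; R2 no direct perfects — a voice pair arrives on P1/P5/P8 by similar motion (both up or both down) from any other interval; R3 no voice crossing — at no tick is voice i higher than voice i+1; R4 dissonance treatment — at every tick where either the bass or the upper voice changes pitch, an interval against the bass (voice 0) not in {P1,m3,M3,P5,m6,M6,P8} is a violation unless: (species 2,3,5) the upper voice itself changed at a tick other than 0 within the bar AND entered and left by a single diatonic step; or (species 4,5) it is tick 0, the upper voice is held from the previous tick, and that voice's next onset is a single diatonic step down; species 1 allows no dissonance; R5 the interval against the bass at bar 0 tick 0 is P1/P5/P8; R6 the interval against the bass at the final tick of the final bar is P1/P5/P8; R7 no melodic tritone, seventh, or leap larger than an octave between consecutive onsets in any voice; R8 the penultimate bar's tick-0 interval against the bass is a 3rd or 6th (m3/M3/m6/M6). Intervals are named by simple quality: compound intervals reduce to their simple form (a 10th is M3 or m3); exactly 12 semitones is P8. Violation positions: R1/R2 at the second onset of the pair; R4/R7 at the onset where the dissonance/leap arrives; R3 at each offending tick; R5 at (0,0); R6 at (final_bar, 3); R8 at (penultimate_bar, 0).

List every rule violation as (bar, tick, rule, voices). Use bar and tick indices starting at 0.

(0, 0, R5, (0, 2))
(1, 0, R2, (0, 2))
(1, 0, R7, (1,))
(1, 0, R7, (2,))
(2, 0, R1, (0, 2))
(4, 0, R2, (0, 1))
(4, 0, R3, (1, 2))
(4, 0, R7, (1,))
(4, 1, R3, (1, 2))
(4, 2, R3, (1, 2))
(4, 3, R3, (1, 2))
(5, 0, R2, (0, 2))
(6, 0, R1, (0, 2))
(6, 0, R8, (0, 2))
(7, 3, R6, (0, 2))

bar 0: v0=G3 v1=G4 v2=B4 downbeat M3
bar 1: v0=F3 v1=A3 v2=C4 downbeat P5
bar 2: v0=D3 v1=F3 v2=A3 downbeat P5
bar 3: v0=C3 v1=E3 v2=C4 downbeat P8
bar 4: v0=D3 v1=D4 v2=A3 downbeat P5
bar 5: v0=F3 v1=C4 v2=F4 downbeat P8
bar 6: v0=A3 v1=F4 v2=A4 downbeat P8
bar 7: v0=G3 v1=G4 v2=B4 downbeat M3
  -> R5 @ bar 0 tick 0 v(0, 2): opens on M3
  -> R2 @ bar 1 tick 0 v(0, 2): G3/B4 M3 -> F3/C4 P5 similar
  -> R7 @ bar 1 tick 0 v(1,): G4->A3 leap 10st
  -> R7 @ bar 1 tick 0 v(2,): B4->C4 leap 11st
  -> R1 @ bar 2 tick 0 v(0, 2): F3/C4 P5 -> D3/A3 P5 similar
  -> R2 @ bar 4 tick 0 v(0, 1): C3/E3 M3 -> D3/D4 P8 similar
  -> R3 @ bar 4 tick 0 v(1, 2): D4 above A3
  -> R7 @ bar 4 tick 0 v(1,): E3->D4 leap 10st
  -> R3 @ bar 4 tick 1 v(1, 2): D4 above A3
  -> R3 @ bar 4 tick 2 v(1, 2): D4 above A3
  -> R3 @ bar 4 tick 3 v(1, 2): D4 above A3
  -> R2 @ bar 5 tick 0 v(0, 2): D3/A3 P5 -> F3/F4 P8 similar
  -> R1 @ bar 6 tick 0 v(0, 2): F3/F4 P8 -> A3/A4 P8 similar
  -> R8 @ bar 6 tick 0 v(0, 2): penult P8 not 3rd/6th
  -> R6 @ bar 7 tick 3 v(0, 2): closes on M3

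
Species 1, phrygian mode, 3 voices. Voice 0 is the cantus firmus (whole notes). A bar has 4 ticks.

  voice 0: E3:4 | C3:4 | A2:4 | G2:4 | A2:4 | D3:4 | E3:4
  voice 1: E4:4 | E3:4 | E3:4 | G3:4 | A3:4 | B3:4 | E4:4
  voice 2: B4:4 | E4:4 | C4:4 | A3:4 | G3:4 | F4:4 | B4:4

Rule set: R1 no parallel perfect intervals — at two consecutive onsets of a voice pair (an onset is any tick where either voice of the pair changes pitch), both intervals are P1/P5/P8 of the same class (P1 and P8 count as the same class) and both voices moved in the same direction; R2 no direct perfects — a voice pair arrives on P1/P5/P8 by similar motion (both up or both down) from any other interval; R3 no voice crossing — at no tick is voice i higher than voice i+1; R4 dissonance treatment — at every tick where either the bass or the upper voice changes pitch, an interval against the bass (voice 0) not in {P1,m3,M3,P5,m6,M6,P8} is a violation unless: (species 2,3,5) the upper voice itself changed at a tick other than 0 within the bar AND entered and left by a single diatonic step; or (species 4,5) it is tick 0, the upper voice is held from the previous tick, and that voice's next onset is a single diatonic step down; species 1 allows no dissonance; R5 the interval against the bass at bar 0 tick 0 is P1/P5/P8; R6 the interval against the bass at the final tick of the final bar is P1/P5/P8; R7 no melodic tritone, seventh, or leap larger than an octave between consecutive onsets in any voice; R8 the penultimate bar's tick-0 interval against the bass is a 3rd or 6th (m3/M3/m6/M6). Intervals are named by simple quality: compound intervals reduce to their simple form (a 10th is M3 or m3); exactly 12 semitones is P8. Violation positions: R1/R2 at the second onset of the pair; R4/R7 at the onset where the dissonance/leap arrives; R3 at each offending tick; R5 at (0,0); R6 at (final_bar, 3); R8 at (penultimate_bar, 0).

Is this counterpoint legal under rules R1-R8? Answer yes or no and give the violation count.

bar 0: v0=E3 v1=E4 v2=B4 (P5)
bar 1: v0=C3 v1=E3 v2=E4 (M3)
bar 2: v0=A2 v1=E3 v2=C4 (m3)
bar 3: v0=G2 v1=G3 v2=A3 (M2)
bar 4: v0=A2 v1=A3 v2=G3 (m7)
bar 5: v0=D3 v1=B3 v2=F4 (m3)
bar 6: v0=E3 v1=E4 v2=B4 (P5)
  R2 @ bar1.0: E4/B4 P5 -> E3/E4 P8 similar
  R4 @ bar3.0: G2/A3 M2 untreated
  R1 @ bar4.0: G2/G3 P8 -> A2/A3 P8 similar
  R3 @ bar4.0: A3 above G3
  R4 @ bar4.0: A2/G3 m7 untreated
  R3 @ bar4.1: A3 above G3
  R3 @ bar4.2: A3 above G3
  R3 @ bar4.3: A3 above G3
  R7 @ bar5.0: G3->F4 leap 10st
  R2 @ bar6.0: D3/B3 M6 -> E3/E4 P8 similar
  R2 @ bar6.0: D3/F4 m3 -> E3/B4 P5 similar
  R2 @ bar6.0: B3/F4 TT -> E4/B4 P5 similar
  R7 @ bar6.0: F4->B4 leap 6st

No (13 violations)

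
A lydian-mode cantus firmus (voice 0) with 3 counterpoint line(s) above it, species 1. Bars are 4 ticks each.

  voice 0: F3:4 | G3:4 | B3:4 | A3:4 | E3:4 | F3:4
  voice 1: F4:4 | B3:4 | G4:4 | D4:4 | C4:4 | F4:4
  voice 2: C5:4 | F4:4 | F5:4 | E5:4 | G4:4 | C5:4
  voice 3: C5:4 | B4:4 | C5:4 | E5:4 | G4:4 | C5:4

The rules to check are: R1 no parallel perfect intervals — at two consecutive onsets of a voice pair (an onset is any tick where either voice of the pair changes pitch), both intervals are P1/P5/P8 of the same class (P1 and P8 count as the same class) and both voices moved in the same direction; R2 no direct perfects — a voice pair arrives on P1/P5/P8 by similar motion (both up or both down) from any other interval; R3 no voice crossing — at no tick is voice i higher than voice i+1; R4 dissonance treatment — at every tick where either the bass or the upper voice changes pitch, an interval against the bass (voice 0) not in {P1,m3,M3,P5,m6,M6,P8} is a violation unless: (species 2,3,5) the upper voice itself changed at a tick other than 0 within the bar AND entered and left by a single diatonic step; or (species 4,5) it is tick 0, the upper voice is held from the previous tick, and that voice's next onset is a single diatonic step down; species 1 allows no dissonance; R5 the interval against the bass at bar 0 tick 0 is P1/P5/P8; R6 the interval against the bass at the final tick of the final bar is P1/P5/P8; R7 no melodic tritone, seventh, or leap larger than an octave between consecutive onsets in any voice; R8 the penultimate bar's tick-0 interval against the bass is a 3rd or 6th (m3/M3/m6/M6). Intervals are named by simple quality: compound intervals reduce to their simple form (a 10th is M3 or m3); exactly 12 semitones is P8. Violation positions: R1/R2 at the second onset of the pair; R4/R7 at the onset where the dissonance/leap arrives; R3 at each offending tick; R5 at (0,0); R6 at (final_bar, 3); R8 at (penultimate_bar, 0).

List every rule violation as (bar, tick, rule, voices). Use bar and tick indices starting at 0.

(1, 0, R2, (1, 3))
(1, 0, R4, (0, 2))
(1, 0, R7, (1,))
(2, 0, R3, (2, 3))
(2, 0, R4, (0, 2))
(2, 0, R4, (0, 3))
(2, 1, R3, (2, 3))
(2, 2, R3, (2, 3))
(2, 3, R3, (2, 3))
(3, 0, R2, (0, 2))
(3, 0, R4, (0, 1))
(4, 0, R1, (2, 3))
(4, 0, R2, (1, 2))
(4, 0, R2, (1, 3))
(5, 0, R1, (1, 2))
(5, 0, R1, (1, 3))
(5, 0, R1, (2, 3))
(5, 0, R2, (0, 1))
(5, 0, R2, (0, 2))
(5, 0, R2, (0, 3))

bar 0: v0=F3 v1=F4 v2=C5 v3=C5 downbeat P5
bar 1: v0=G3 v1=B3 v2=F4 v3=B4 downbeat M3
bar 2: v0=B3 v1=G4 v2=F5 v3=C5 downbeat m2
bar 3: v0=A3 v1=D4 v2=E5 v3=E5 downbeat P5
bar 4: v0=E3 v1=C4 v2=G4 v3=G4 downbeat m3
bar 5: v0=F3 v1=F4 v2=C5 v3=C5 downbeat P5
  -> R2 @ bar 1 tick 0 v(1, 3): F4/C5 P5 -> B3/B4 P8 similar
  -> R4 @ bar 1 tick 0 v(0, 2): G3/F4 m7 untreated
  -> R7 @ bar 1 tick 0 v(1,): F4->B3 leap 6st
  -> R3 @ bar 2 tick 0 v(2, 3): F5 above C5
  -> R4 @ bar 2 tick 0 v(0, 2): B3/F5 TT untreated
  -> R4 @ bar 2 tick 0 v(0, 3): B3/C5 m2 untreated
  -> R3 @ bar 2 tick 1 v(2, 3): F5 above C5
  -> R3 @ bar 2 tick 2 v(2, 3): F5 above C5
  -> R3 @ bar 2 tick 3 v(2, 3): F5 above C5
  -> R2 @ bar 3 tick 0 v(0, 2): B3/F5 TT -> A3/E5 P5 similar
  -> R4 @ bar 3 tick 0 v(0, 1): A3/D4 P4 untreated
  -> R1 @ bar 4 tick 0 v(2, 3): E5/E5 P1 -> G4/G4 P1 similar
  -> R2 @ bar 4 tick 0 v(1, 2): D4/E5 M2 -> C4/G4 P5 similar
  -> R2 @ bar 4 tick 0 v(1, 3): D4/E5 M2 -> C4/G4 P5 similar
  -> R1 @ bar 5 tick 0 v(1, 2): C4/G4 P5 -> F4/C5 P5 similar
  -> R1 @ bar 5 tick 0 v(1, 3): C4/G4 P5 -> F4/C5 P5 similar
  -> R1 @ bar 5 tick 0 v(2, 3): G4/G4 P1 -> C5/C5 P1 similar
  -> R2 @ bar 5 tick 0 v(0, 1): E3/C4 m6 -> F3/F4 P8 similar
  -> R2 @ bar 5 tick 0 v(0, 2): E3/G4 m3 -> F3/C5 P5 similar
  -> R2 @ bar 5 tick 0 v(0, 3): E3/G4 m3 -> F3/C5 P5 similar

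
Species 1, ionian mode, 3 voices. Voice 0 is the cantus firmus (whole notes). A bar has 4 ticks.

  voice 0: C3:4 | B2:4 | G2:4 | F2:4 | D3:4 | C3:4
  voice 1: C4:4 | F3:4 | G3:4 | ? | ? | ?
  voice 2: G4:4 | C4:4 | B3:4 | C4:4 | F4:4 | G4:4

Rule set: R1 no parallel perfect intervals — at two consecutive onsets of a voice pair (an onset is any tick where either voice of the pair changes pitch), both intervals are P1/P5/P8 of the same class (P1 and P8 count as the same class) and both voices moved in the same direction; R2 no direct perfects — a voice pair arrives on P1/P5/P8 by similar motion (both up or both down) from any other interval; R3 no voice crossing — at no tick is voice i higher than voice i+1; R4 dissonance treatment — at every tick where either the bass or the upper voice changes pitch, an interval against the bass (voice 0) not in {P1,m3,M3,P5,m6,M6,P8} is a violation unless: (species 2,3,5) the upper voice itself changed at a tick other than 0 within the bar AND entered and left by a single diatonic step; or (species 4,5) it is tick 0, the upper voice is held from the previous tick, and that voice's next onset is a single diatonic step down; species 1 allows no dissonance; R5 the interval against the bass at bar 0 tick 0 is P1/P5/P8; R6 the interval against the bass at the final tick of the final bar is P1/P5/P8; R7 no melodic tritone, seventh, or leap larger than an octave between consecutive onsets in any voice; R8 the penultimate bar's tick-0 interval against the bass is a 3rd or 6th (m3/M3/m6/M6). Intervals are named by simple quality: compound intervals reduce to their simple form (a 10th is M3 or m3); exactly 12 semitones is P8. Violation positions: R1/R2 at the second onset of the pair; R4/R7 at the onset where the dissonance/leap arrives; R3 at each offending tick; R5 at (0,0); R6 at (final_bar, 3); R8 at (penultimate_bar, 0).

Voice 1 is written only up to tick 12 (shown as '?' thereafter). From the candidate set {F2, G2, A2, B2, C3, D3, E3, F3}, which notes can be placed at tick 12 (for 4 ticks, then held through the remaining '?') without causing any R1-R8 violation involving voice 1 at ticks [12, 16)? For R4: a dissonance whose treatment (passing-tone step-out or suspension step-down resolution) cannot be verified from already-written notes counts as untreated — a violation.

{D3}

F2: violates R1,R7
G2: violates R4
A2: violates R7
B2: violates R4
C3: violates R2
D3: legal
E3: violates R4
F3: violates R1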